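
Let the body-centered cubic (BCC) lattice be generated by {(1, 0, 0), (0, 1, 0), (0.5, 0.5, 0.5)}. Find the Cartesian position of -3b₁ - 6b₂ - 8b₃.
(-7, -10, -4)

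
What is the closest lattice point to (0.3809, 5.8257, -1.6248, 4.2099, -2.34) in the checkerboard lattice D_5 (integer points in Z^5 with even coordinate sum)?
(0, 6, -2, 4, -2)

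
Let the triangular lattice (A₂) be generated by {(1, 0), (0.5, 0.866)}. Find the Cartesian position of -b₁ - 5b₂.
(-3.5, -4.33)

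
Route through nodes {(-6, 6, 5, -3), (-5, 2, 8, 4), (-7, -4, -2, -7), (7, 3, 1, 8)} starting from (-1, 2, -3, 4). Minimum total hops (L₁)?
78
(one optimal route: (-1, 2, -3, 4) → (7, 3, 1, 8) → (-5, 2, 8, 4) → (-6, 6, 5, -3) → (-7, -4, -2, -7))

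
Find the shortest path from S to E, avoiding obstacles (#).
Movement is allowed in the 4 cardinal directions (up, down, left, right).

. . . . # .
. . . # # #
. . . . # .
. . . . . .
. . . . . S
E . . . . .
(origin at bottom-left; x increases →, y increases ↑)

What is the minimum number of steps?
6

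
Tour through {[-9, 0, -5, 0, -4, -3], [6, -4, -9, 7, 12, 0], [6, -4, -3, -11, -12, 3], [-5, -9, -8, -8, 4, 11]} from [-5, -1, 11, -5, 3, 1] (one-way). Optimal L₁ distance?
182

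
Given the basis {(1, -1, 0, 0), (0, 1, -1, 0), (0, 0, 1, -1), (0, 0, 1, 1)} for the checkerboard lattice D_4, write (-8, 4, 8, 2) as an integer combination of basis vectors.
-8b₁ - 4b₂ + b₃ + 3b₄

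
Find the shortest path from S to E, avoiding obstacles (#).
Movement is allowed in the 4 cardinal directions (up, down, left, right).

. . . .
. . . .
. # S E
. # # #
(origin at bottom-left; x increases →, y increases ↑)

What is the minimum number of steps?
1
(one shortest path: (2, 1) → (3, 1))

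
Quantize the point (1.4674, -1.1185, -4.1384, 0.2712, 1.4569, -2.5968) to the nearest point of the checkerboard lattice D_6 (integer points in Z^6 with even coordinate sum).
(1, -1, -4, 0, 1, -3)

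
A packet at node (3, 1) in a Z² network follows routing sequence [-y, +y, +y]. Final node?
(3, 2)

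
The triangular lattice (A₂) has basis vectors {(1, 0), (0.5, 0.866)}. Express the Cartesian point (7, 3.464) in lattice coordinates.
5b₁ + 4b₂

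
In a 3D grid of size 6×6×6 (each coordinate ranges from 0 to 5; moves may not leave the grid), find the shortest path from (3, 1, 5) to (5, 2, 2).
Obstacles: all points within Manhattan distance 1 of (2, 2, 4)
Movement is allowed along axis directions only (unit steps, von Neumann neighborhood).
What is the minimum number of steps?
6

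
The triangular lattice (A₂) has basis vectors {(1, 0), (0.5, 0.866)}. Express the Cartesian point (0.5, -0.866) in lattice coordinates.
b₁ - b₂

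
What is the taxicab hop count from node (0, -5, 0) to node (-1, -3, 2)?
5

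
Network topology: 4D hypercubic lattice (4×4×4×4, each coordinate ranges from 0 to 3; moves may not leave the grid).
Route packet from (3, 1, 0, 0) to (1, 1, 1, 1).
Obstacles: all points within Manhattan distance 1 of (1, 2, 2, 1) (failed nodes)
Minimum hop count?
4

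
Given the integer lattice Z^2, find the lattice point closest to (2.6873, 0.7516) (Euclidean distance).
(3, 1)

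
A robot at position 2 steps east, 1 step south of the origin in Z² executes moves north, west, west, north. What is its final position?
(0, 1)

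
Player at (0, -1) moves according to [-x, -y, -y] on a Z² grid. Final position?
(-1, -3)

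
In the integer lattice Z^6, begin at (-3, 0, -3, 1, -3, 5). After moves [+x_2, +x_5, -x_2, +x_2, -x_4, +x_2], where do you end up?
(-3, 2, -3, 0, -2, 5)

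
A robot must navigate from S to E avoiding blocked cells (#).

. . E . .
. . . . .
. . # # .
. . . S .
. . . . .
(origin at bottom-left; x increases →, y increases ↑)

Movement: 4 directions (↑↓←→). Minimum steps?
6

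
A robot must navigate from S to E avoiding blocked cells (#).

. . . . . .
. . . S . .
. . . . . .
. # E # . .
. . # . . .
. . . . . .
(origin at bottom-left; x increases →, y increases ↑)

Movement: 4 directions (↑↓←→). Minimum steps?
3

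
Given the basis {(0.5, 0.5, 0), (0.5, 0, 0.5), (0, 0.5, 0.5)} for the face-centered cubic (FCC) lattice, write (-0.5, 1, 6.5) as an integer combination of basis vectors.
-6b₁ + 5b₂ + 8b₃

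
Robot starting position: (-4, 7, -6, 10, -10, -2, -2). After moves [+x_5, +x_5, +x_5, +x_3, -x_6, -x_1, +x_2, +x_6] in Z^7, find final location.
(-5, 8, -5, 10, -7, -2, -2)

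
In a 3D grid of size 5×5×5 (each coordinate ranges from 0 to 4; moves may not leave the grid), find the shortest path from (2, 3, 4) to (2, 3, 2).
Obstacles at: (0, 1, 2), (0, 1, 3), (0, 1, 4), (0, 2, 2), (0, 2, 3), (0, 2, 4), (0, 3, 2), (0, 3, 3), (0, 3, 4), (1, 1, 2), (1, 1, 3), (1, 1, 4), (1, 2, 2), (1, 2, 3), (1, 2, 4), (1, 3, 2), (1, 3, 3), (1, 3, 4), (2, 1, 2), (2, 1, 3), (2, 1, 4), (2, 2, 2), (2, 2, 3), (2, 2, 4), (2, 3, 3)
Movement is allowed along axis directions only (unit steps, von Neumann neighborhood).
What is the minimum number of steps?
4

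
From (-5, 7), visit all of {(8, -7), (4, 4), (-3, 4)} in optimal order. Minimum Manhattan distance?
27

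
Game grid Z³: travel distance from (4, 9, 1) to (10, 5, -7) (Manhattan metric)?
18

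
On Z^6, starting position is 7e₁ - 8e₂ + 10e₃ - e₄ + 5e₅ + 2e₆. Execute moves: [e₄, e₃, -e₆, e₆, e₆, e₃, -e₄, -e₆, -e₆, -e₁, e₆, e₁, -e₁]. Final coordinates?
(6, -8, 12, -1, 5, 2)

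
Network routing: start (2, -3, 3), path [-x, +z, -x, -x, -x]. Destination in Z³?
(-2, -3, 4)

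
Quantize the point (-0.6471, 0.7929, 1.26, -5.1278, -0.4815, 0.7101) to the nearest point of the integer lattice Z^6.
(-1, 1, 1, -5, 0, 1)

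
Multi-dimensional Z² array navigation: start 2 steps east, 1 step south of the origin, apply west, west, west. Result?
(-1, -1)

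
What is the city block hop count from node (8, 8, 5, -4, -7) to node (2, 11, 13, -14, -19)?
39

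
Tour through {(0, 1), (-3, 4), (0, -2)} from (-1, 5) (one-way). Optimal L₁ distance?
12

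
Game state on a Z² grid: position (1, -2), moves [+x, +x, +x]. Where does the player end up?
(4, -2)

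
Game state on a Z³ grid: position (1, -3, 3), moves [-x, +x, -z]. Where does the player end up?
(1, -3, 2)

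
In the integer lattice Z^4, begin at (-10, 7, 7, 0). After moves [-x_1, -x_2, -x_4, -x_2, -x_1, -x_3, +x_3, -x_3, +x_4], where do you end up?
(-12, 5, 6, 0)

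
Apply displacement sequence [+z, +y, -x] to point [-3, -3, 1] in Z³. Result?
(-4, -2, 2)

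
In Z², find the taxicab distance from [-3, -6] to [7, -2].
14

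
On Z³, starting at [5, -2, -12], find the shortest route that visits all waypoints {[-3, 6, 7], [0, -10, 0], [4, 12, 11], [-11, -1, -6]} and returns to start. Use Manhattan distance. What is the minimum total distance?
130
(one optimal route: (5, -2, -12) → (0, -10, 0) → (4, 12, 11) → (-3, 6, 7) → (-11, -1, -6) → (5, -2, -12))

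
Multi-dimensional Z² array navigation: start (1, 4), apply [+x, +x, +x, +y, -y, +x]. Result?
(5, 4)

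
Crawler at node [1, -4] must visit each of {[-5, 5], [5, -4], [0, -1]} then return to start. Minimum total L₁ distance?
38
(one optimal route: (1, -4) → (-5, 5) → (0, -1) → (5, -4) → (1, -4))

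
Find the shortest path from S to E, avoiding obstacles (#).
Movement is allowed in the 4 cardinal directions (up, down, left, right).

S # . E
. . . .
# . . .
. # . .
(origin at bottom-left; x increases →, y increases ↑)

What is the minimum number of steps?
5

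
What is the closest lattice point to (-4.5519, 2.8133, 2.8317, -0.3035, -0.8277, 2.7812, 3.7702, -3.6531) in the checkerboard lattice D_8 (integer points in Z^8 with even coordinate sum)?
(-4, 3, 3, 0, -1, 3, 4, -4)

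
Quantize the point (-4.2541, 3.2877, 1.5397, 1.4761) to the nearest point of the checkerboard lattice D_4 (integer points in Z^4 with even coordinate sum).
(-4, 3, 2, 1)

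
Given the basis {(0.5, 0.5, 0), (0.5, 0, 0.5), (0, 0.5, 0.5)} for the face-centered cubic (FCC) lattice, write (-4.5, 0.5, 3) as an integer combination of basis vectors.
-7b₁ - 2b₂ + 8b₃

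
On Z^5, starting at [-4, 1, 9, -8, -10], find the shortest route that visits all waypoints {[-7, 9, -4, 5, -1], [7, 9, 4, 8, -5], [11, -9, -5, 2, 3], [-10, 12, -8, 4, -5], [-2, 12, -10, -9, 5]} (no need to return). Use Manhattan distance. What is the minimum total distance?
170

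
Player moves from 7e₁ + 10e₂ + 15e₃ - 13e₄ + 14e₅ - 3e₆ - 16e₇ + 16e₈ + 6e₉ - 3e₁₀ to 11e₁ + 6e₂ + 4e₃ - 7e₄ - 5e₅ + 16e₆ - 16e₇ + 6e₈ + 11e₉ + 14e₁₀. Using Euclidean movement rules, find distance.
36.4005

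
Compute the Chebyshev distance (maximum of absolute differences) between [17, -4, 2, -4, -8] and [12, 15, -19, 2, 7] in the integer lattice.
21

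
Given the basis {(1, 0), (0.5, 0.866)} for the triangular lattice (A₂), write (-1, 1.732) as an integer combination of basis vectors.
-2b₁ + 2b₂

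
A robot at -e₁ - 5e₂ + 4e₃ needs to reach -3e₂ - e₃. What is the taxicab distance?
8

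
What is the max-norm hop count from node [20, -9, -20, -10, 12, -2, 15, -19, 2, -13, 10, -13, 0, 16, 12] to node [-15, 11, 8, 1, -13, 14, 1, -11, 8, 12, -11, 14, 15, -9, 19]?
35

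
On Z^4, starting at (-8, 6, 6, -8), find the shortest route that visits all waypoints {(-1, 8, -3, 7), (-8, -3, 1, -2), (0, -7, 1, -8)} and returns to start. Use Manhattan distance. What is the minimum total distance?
106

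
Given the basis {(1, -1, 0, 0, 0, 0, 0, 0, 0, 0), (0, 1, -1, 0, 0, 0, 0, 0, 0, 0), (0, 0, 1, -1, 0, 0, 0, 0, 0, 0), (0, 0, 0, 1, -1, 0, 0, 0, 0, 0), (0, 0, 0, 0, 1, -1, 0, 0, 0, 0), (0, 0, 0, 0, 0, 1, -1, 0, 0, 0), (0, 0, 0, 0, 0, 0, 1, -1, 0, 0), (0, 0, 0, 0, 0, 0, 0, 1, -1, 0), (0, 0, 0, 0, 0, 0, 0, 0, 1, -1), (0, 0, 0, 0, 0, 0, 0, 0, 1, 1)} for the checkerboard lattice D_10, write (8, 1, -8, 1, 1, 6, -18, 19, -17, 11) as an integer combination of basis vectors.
8b₁ + 9b₂ + b₃ + 2b₄ + 3b₅ + 9b₆ - 9b₇ + 10b₈ - 9b₉ + 2b₁₀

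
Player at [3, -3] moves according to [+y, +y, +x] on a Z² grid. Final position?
(4, -1)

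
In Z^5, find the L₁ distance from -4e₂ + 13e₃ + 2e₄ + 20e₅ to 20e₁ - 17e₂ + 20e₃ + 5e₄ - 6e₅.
69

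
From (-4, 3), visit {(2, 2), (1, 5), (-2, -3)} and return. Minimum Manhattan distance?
28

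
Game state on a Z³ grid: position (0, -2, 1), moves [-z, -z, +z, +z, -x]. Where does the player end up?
(-1, -2, 1)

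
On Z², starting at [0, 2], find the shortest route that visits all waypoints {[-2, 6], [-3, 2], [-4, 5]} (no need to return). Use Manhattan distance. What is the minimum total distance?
10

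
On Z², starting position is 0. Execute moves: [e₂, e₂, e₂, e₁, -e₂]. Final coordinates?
(1, 2)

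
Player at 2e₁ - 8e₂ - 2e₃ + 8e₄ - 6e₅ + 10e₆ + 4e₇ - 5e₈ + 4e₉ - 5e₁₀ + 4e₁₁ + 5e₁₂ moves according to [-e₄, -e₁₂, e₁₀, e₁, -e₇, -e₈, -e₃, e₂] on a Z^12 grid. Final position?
(3, -7, -3, 7, -6, 10, 3, -6, 4, -4, 4, 4)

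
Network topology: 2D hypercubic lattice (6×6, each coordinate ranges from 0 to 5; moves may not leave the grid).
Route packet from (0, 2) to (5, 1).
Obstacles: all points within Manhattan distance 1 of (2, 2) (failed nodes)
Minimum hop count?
8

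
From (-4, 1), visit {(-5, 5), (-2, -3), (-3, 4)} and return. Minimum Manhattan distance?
22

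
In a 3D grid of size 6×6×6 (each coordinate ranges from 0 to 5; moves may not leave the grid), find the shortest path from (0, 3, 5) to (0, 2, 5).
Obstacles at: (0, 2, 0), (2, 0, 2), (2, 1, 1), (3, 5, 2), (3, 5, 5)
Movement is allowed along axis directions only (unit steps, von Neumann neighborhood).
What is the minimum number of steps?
1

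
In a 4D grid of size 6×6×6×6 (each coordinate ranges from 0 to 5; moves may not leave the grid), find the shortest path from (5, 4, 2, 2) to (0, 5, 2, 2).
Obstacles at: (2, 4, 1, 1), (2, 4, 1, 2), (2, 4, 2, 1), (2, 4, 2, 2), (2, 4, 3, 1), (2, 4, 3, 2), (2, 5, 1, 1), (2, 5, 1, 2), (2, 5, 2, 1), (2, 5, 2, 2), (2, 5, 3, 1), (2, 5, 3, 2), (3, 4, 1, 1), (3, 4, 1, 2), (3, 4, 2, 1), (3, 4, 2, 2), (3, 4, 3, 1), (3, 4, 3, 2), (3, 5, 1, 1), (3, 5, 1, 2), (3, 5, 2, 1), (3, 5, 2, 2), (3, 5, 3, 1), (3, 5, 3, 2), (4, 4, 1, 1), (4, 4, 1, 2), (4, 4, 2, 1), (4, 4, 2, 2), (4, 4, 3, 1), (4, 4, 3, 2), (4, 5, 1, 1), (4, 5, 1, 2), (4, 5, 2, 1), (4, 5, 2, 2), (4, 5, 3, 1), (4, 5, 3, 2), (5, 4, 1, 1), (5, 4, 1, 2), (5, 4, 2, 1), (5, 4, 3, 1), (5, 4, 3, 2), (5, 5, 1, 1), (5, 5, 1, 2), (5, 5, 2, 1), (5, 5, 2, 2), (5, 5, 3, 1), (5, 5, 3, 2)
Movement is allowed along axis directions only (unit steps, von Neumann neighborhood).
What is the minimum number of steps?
8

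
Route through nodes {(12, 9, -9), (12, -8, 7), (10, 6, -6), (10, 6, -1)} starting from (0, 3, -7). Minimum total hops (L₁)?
57
(one optimal route: (0, 3, -7) → (12, 9, -9) → (10, 6, -6) → (10, 6, -1) → (12, -8, 7))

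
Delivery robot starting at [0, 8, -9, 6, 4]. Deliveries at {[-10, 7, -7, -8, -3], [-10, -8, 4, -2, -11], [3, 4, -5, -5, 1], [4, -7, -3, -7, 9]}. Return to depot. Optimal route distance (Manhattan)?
170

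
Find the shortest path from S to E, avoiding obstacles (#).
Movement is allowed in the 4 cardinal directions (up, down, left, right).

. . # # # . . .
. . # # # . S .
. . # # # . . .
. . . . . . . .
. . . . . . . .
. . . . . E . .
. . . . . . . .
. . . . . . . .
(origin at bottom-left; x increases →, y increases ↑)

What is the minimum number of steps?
5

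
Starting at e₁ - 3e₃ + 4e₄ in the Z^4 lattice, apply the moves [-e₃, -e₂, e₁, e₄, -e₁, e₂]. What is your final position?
(1, 0, -4, 5)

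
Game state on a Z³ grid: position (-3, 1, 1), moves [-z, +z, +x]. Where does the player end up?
(-2, 1, 1)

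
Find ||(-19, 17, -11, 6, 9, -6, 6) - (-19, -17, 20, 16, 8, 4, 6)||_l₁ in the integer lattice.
86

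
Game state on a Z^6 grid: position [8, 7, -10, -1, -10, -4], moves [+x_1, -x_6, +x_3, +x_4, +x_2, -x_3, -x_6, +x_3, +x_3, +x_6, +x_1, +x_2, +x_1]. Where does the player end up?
(11, 9, -8, 0, -10, -5)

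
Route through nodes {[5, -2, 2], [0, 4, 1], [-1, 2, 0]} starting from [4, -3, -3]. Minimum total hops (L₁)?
23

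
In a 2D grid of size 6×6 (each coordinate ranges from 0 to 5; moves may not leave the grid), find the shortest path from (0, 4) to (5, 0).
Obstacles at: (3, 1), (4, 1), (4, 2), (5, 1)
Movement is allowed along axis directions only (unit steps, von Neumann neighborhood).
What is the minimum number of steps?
9
(one shortest path: (0, 4) → (1, 4) → (2, 4) → (2, 3) → (2, 2) → (2, 1) → (2, 0) → (3, 0) → (4, 0) → (5, 0))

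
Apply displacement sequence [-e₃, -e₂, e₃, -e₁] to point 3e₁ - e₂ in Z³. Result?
(2, -2, 0)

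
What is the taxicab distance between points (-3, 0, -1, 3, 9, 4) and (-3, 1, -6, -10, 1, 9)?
32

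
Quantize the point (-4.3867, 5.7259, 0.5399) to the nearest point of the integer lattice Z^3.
(-4, 6, 1)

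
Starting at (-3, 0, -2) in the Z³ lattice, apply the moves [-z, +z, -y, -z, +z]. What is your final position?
(-3, -1, -2)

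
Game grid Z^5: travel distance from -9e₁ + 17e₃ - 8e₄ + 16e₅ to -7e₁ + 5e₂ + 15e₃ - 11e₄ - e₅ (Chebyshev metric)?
17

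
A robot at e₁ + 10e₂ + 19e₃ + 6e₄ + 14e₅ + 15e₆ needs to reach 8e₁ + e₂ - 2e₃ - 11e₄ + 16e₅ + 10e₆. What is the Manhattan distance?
61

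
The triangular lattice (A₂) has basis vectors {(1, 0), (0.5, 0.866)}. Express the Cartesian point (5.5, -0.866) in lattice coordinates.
6b₁ - b₂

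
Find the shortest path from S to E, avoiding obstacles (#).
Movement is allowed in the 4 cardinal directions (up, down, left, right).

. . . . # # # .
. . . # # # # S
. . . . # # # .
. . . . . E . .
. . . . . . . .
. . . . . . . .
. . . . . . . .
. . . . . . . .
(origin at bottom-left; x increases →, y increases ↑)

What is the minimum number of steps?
4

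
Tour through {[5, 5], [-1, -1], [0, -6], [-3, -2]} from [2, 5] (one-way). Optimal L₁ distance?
25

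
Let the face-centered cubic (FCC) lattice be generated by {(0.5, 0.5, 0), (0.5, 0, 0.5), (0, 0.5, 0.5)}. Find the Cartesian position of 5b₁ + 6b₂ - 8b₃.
(5.5, -1.5, -1)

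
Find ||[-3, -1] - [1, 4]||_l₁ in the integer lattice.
9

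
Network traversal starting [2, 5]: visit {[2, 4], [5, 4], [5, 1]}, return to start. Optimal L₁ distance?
14
(one optimal route: (2, 5) → (2, 4) → (5, 4) → (5, 1) → (2, 5))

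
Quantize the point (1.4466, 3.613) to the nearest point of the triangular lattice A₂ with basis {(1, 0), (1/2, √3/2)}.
(1, 3.464)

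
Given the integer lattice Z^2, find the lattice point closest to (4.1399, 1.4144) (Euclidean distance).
(4, 1)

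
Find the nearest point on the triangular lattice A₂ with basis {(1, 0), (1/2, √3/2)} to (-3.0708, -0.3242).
(-3, 0)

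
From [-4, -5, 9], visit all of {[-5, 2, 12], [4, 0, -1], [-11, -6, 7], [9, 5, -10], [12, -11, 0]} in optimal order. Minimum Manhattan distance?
101
(one optimal route: (-4, -5, 9) → (-11, -6, 7) → (-5, 2, 12) → (4, 0, -1) → (9, 5, -10) → (12, -11, 0))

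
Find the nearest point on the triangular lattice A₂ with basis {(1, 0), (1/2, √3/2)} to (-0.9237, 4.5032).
(-0.5, 4.33)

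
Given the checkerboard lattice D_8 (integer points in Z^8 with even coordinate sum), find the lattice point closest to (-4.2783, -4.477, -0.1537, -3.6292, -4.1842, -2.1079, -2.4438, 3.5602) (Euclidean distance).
(-4, -4, 0, -4, -4, -2, -2, 4)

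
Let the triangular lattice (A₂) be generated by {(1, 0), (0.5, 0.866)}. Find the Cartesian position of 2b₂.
(1, 1.732)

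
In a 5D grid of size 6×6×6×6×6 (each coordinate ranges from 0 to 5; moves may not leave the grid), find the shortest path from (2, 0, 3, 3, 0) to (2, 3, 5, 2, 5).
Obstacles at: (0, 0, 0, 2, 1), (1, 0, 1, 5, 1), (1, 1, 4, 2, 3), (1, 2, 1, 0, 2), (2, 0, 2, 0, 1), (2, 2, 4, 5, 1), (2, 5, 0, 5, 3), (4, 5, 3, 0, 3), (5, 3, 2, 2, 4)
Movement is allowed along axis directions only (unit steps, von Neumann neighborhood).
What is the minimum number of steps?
11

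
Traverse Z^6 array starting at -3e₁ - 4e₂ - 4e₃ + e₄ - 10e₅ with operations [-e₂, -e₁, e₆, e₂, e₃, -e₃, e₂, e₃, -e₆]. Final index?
(-4, -3, -3, 1, -10, 0)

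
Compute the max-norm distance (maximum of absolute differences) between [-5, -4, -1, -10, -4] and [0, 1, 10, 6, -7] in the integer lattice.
16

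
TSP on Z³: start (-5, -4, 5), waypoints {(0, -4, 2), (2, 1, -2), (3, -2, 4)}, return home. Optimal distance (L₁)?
40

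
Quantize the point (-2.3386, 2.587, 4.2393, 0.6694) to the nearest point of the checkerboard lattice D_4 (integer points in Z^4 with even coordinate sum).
(-2, 3, 4, 1)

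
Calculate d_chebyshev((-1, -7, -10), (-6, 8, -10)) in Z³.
15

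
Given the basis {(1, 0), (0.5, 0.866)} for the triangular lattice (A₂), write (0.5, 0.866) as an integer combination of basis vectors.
b₂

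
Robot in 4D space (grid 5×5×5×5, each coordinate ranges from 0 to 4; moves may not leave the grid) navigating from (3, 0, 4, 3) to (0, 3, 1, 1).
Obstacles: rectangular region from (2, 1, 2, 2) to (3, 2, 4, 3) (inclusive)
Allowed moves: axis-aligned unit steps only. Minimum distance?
11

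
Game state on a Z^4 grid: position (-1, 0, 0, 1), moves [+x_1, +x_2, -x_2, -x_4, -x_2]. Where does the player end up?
(0, -1, 0, 0)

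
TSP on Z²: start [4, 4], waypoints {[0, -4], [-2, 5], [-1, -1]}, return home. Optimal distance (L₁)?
30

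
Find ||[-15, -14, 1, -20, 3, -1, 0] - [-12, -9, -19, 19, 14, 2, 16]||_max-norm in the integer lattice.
39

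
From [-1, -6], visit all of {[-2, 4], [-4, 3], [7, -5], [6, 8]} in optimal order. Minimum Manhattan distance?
38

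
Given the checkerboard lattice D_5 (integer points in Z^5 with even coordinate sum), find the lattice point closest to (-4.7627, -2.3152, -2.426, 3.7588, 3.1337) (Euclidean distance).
(-5, -2, -2, 4, 3)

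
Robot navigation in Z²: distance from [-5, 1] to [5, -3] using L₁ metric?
14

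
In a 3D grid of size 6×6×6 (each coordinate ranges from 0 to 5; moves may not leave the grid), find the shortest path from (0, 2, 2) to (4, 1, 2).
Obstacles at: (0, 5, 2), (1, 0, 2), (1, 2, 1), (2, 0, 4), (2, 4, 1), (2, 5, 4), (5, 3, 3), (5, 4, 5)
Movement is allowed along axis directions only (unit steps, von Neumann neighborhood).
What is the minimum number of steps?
5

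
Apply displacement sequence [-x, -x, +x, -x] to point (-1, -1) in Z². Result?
(-3, -1)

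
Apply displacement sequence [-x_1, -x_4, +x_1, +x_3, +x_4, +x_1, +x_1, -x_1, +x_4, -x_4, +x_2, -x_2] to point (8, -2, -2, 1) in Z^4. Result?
(9, -2, -1, 1)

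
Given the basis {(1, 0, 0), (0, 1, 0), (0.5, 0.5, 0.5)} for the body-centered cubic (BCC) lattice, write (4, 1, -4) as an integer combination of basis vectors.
8b₁ + 5b₂ - 8b₃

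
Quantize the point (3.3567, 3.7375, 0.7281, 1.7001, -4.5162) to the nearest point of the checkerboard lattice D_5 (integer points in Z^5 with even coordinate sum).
(3, 4, 1, 2, -4)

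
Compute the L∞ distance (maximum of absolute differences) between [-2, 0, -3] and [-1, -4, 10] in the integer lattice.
13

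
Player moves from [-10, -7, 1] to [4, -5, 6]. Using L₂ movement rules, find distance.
15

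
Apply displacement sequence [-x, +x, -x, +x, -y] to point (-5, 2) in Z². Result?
(-5, 1)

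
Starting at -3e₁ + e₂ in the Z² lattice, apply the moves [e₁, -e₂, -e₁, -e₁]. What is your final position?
(-4, 0)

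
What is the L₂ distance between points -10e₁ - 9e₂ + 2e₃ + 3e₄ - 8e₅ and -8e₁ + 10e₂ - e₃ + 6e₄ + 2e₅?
21.9773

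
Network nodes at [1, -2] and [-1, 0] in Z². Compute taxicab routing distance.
4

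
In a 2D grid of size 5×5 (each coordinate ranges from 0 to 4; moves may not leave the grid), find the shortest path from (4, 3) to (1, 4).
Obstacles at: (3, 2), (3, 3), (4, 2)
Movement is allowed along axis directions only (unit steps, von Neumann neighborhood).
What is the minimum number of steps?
4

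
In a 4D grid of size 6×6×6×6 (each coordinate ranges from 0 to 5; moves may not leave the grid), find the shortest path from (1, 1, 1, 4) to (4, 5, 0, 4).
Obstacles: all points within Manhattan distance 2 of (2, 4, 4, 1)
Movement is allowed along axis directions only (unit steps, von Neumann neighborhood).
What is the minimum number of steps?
8
(one shortest path: (1, 1, 1, 4) → (2, 1, 1, 4) → (3, 1, 1, 4) → (4, 1, 1, 4) → (4, 2, 1, 4) → (4, 3, 1, 4) → (4, 4, 1, 4) → (4, 5, 1, 4) → (4, 5, 0, 4))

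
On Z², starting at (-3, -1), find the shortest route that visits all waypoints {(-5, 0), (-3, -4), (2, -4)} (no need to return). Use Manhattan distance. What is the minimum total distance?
14
(one optimal route: (-3, -1) → (-5, 0) → (-3, -4) → (2, -4))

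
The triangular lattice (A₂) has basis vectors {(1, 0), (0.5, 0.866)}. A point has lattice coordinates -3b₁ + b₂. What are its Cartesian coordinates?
(-2.5, 0.866)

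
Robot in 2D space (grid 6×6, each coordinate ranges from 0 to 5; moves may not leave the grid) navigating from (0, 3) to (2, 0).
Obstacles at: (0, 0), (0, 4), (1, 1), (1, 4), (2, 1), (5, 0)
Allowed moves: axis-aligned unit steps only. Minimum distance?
7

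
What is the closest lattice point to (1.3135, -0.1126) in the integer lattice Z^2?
(1, 0)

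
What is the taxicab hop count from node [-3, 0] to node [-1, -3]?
5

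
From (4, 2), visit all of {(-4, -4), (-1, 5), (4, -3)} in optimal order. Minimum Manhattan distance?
26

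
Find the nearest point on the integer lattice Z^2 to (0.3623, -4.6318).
(0, -5)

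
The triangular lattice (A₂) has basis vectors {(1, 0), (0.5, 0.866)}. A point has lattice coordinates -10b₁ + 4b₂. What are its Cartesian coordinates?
(-8, 3.464)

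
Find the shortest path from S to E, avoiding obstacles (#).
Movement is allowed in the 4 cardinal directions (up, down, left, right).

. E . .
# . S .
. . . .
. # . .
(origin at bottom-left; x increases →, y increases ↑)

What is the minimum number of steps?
2
(one shortest path: (2, 2) → (1, 2) → (1, 3))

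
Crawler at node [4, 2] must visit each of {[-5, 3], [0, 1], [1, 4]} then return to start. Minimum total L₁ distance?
24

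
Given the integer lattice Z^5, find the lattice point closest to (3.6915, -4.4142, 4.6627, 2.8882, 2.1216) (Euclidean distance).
(4, -4, 5, 3, 2)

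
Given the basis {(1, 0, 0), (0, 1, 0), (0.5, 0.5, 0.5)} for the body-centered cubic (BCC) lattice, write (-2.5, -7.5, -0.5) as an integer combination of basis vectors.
-2b₁ - 7b₂ - b₃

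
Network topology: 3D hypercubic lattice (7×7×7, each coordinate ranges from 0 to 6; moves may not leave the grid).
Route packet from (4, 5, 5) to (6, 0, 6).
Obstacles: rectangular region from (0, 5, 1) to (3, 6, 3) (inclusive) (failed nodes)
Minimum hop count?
8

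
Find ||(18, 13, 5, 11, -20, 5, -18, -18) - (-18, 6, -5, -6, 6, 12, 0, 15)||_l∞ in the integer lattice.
36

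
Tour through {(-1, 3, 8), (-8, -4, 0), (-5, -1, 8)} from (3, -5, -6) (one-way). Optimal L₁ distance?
40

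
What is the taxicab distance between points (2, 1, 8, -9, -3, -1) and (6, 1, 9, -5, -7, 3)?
17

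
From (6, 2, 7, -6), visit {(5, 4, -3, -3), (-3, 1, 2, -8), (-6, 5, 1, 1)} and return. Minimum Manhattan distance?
70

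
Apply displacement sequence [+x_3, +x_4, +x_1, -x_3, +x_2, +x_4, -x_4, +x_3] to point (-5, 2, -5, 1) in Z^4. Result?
(-4, 3, -4, 2)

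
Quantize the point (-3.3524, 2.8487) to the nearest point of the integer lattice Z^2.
(-3, 3)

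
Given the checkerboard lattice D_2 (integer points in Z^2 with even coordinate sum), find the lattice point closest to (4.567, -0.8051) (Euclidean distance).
(5, -1)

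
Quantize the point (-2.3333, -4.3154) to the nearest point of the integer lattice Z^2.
(-2, -4)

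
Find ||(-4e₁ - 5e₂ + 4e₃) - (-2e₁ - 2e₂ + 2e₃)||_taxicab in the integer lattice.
7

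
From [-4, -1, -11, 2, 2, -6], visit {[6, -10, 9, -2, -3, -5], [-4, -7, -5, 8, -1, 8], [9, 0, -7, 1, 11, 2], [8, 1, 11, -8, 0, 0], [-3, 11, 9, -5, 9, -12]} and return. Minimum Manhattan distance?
258
(one optimal route: (-4, -1, -11, 2, 2, -6) → (-4, -7, -5, 8, -1, 8) → (9, 0, -7, 1, 11, 2) → (8, 1, 11, -8, 0, 0) → (6, -10, 9, -2, -3, -5) → (-3, 11, 9, -5, 9, -12) → (-4, -1, -11, 2, 2, -6))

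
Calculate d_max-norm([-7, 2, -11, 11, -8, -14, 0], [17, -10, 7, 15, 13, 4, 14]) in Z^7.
24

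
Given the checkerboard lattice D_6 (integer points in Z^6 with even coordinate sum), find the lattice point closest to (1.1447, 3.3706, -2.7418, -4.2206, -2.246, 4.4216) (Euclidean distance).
(1, 3, -3, -4, -2, 5)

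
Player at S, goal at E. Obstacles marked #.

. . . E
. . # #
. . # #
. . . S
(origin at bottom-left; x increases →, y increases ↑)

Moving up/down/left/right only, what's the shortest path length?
7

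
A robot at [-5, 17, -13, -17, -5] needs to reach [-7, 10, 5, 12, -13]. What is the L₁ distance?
64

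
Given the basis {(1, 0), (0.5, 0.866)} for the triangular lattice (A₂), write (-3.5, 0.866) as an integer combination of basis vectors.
-4b₁ + b₂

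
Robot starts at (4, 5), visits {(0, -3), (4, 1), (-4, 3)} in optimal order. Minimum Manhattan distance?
22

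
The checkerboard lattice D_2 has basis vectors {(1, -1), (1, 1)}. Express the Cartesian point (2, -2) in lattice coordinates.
2b₁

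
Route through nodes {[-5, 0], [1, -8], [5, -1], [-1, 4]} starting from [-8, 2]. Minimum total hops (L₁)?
35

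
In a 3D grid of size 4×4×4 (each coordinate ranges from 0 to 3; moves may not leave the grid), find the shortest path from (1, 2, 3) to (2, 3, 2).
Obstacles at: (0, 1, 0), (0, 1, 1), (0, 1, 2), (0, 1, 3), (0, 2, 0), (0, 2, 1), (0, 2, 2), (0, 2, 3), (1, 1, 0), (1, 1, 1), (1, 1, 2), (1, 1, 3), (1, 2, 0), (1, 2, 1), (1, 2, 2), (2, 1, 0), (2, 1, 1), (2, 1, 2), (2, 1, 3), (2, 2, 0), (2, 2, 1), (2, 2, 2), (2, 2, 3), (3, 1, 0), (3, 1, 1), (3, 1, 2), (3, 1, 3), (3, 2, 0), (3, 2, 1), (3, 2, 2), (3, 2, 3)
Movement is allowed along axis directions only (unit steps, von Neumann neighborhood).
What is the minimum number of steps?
3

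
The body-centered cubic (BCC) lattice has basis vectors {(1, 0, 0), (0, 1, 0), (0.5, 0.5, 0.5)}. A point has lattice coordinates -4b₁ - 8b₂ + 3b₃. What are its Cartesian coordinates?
(-2.5, -6.5, 1.5)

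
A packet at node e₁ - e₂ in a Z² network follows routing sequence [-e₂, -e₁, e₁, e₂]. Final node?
(1, -1)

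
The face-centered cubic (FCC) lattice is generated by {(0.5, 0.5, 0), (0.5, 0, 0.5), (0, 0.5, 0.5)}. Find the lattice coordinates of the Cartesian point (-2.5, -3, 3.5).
-9b₁ + 4b₂ + 3b₃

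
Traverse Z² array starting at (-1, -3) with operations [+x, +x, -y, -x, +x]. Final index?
(1, -4)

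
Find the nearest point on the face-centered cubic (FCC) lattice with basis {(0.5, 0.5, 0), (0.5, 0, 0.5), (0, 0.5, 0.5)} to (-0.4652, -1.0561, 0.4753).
(-0.5, -1, 0.5)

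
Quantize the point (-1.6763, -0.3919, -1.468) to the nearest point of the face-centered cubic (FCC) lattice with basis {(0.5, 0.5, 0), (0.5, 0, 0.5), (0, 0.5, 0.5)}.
(-2, -0.5, -1.5)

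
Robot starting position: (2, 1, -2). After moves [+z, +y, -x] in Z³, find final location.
(1, 2, -1)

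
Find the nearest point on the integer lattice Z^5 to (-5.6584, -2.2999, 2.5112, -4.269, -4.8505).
(-6, -2, 3, -4, -5)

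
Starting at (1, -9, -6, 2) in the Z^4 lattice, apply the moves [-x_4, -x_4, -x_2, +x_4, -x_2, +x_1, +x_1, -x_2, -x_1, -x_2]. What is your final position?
(2, -13, -6, 1)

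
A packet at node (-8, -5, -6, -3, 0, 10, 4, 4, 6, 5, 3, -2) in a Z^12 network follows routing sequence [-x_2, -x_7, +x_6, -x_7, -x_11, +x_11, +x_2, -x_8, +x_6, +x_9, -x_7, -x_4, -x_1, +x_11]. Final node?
(-9, -5, -6, -4, 0, 12, 1, 3, 7, 5, 4, -2)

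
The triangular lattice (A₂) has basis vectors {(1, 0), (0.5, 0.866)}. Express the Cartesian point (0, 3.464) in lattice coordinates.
-2b₁ + 4b₂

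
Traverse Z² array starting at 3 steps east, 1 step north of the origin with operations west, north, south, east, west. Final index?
(2, 1)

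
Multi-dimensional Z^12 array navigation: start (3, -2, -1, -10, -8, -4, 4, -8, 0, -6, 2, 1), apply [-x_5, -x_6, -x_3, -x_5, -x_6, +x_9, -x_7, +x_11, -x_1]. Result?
(2, -2, -2, -10, -10, -6, 3, -8, 1, -6, 3, 1)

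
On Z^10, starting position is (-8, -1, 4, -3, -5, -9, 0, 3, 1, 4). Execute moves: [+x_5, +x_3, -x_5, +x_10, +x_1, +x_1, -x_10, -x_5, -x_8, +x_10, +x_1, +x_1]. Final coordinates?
(-4, -1, 5, -3, -6, -9, 0, 2, 1, 5)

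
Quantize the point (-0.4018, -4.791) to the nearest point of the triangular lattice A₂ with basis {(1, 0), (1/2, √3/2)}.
(-0.5, -4.33)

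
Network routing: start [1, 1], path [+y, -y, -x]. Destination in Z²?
(0, 1)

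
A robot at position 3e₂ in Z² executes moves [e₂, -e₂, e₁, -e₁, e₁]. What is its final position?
(1, 3)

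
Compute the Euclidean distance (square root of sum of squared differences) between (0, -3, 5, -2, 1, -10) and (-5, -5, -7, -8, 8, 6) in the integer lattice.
22.6716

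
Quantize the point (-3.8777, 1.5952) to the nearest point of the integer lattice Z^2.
(-4, 2)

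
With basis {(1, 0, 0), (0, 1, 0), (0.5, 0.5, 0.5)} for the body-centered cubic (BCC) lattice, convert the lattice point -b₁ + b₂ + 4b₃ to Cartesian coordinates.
(1, 3, 2)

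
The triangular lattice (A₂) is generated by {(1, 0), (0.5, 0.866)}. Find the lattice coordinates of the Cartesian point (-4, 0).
-4b₁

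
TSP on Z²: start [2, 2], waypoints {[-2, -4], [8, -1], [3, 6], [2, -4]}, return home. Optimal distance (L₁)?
40
(one optimal route: (2, 2) → (-2, -4) → (2, -4) → (8, -1) → (3, 6) → (2, 2))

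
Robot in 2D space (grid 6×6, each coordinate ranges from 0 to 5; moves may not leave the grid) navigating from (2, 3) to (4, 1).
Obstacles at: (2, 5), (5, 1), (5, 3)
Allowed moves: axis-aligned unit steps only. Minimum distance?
4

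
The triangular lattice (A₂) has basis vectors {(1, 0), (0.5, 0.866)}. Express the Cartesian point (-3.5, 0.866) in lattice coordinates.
-4b₁ + b₂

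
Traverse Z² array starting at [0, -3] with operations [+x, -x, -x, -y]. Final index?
(-1, -4)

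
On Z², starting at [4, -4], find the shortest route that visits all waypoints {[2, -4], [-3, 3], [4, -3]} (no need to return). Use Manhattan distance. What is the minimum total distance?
16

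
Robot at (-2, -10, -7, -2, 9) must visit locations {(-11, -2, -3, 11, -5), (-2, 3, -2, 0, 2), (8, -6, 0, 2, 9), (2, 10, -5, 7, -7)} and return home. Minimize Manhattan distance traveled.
164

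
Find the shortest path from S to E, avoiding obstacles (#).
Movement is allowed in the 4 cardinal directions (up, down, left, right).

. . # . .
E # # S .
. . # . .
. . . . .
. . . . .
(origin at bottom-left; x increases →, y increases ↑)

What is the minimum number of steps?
7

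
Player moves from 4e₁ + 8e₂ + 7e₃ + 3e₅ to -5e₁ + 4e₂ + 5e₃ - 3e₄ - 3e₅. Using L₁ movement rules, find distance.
24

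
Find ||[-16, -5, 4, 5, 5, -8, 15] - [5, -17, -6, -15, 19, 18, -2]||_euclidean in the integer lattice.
47.392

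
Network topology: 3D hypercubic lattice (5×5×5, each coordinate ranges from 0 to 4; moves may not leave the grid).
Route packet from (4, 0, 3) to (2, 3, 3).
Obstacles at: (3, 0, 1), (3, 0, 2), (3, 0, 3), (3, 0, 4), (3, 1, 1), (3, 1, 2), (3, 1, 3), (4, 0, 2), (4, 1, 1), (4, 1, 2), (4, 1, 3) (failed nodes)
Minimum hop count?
7
(one shortest path: (4, 0, 3) → (4, 0, 4) → (4, 1, 4) → (3, 1, 4) → (2, 1, 4) → (2, 2, 4) → (2, 3, 4) → (2, 3, 3))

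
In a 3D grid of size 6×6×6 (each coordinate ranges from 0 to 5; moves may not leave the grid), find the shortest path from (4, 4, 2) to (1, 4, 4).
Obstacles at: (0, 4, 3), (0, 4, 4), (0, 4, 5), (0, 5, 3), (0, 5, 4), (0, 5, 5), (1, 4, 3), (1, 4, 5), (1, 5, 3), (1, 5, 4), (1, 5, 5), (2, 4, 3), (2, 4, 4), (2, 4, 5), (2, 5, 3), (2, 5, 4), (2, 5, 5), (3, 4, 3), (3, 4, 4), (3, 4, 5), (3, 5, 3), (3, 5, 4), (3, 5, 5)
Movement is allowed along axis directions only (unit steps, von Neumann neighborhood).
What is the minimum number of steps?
7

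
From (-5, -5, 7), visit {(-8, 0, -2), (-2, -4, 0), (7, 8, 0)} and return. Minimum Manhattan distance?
74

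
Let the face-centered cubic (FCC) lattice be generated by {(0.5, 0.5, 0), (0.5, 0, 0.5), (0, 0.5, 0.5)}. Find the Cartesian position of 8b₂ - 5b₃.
(4, -2.5, 1.5)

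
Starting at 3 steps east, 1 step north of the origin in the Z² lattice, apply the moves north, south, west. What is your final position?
(2, 1)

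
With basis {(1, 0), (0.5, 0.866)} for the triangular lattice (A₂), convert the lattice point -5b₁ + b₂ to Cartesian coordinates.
(-4.5, 0.866)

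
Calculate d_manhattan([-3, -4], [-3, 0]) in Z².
4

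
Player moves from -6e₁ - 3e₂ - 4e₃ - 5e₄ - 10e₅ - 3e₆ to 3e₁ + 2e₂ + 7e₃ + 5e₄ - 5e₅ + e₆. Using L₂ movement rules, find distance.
19.1833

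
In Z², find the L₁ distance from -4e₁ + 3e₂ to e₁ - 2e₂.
10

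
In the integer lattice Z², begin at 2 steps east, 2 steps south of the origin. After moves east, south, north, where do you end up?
(3, -2)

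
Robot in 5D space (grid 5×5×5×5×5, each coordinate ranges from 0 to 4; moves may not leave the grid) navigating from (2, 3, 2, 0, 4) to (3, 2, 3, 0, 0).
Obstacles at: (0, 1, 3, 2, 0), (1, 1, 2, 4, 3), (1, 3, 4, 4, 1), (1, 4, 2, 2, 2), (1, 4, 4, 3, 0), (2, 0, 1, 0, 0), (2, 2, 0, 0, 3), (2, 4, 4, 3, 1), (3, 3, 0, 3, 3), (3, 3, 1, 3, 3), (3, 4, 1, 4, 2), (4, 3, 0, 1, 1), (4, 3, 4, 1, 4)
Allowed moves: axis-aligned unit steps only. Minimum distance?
7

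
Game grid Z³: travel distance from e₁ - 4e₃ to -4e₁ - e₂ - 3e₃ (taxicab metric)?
7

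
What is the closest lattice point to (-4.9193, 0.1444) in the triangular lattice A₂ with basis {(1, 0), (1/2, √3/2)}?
(-5, 0)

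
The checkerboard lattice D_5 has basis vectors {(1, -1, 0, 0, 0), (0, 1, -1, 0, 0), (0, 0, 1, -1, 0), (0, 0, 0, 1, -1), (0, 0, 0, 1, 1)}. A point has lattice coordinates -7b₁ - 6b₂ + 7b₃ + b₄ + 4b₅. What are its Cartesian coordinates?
(-7, 1, 13, -2, 3)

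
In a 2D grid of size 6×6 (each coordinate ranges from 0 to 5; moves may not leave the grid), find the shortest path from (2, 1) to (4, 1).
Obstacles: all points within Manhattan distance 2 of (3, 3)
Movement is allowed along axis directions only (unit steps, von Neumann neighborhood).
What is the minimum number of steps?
4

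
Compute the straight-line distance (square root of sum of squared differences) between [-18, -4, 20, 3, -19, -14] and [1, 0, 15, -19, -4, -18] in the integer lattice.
33.5708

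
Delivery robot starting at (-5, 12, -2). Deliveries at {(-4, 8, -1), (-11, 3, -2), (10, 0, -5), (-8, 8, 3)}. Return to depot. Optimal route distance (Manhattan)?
84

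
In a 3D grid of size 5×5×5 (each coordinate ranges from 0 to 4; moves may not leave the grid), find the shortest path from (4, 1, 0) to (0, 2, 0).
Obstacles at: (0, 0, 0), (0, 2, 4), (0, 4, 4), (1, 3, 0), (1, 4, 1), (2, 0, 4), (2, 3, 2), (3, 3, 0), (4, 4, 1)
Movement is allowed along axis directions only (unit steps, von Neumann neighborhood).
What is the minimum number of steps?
5
(one shortest path: (4, 1, 0) → (3, 1, 0) → (2, 1, 0) → (1, 1, 0) → (0, 1, 0) → (0, 2, 0))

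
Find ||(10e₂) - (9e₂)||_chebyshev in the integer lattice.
1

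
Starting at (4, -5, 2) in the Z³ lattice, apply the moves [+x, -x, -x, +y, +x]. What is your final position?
(4, -4, 2)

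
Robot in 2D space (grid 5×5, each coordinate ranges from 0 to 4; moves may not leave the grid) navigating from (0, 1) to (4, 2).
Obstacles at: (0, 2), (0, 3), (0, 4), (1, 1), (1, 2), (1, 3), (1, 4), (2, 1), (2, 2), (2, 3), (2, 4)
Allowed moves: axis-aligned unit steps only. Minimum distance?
7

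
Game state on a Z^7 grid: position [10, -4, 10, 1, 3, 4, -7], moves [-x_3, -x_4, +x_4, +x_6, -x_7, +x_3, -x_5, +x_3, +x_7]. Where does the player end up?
(10, -4, 11, 1, 2, 5, -7)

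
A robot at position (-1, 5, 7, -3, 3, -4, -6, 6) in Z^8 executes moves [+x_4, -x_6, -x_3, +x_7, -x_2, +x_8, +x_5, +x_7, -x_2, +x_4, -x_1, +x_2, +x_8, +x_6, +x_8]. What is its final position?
(-2, 4, 6, -1, 4, -4, -4, 9)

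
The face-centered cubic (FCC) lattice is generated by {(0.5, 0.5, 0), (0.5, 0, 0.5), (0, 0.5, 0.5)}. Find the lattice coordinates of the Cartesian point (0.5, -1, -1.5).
b₁ - 3b₃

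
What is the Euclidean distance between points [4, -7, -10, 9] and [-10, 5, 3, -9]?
28.8617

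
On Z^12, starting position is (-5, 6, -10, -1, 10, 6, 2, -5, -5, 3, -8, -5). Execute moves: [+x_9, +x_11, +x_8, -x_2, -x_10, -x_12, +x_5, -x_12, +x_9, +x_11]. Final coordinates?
(-5, 5, -10, -1, 11, 6, 2, -4, -3, 2, -6, -7)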